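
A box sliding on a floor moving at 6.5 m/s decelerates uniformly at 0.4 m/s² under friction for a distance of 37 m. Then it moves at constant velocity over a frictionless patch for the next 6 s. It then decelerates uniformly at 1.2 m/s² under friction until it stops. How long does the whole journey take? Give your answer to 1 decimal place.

Phase 1 (decelerating): v₀ = 6.50 m/s, a = -0.4 m/s².
v² = v₀² + 2aΔx = 6.50² + 2·-0.4·37 = 12.6 → v = 3.56 m/s
t = (v − v₀)/a = (3.56 − 6.50)/-0.4 = 7.36 s

Phase 2 (constant speed): v₀ = 3.56 m/s, a = 0 m/s².
v = v₀ + at = 3.56 + (0)(6) = 3.56 m/s
Δx = v₀t + ½at² = 3.56·6 + 0.5·0·6² = 21.3 m

Phase 3 (decelerating): v₀ = 3.56 m/s, a = -1.2 m/s².
v = v₀ + at → t = (0 − 3.56) / -1.2 = 2.96 s
v² = v₀² + 2aΔx → Δx = (0² − 3.56²)/(2·-1.2) = 5.27 m
Total time = 7.36 + 6.00 + 2.96 = 16.3 s

16.3 s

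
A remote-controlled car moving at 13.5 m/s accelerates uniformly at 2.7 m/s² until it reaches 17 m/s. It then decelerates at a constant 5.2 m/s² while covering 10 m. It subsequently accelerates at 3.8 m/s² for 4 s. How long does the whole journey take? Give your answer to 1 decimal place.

5.9 s

Phase 1 (accelerating): v₀ = 13.5 m/s, a = 2.7 m/s².
v = v₀ + at → t = (17 − 13.5) / 2.7 = 1.30 s
v² = v₀² + 2aΔx → Δx = (17² − 13.5²)/(2·2.7) = 19.8 m

Phase 2 (decelerating): v₀ = 17.0 m/s, a = -5.2 m/s².
v² = v₀² + 2aΔx = 17.0² + 2·-5.2·10 = 185 → v = 13.6 m/s
t = (v − v₀)/a = (13.6 − 17.0)/-5.2 = 0.654 s

Phase 3 (accelerating): v₀ = 13.6 m/s, a = 3.8 m/s².
v = v₀ + at = 13.6 + (3.8)(4) = 28.8 m/s
Δx = v₀t + ½at² = 13.6·4 + 0.5·3.8·4² = 84.8 m
Total time = 1.30 + 0.654 + 4.00 = 5.95 s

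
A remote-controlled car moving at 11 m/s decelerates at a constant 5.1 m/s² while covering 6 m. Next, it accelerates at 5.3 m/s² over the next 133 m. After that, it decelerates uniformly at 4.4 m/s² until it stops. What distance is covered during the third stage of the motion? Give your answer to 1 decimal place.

Phase 1 (decelerating): v₀ = 11.0 m/s, a = -5.1 m/s².
v² = v₀² + 2aΔx = 11.0² + 2·-5.1·6 = 59.8 → v = 7.73 m/s
t = (v − v₀)/a = (7.73 − 11.0)/-5.1 = 0.641 s

Phase 2 (accelerating): v₀ = 7.73 m/s, a = 5.3 m/s².
v² = v₀² + 2aΔx = 7.73² + 2·5.3·133 = 1470 → v = 38.3 m/s
t = (v − v₀)/a = (38.3 − 7.73)/5.3 = 5.77 s

Phase 3 (decelerating): v₀ = 38.3 m/s, a = -4.4 m/s².
v = v₀ + at → t = (0 − 38.3) / -4.4 = 8.71 s
v² = v₀² + 2aΔx → Δx = (0² − 38.3²)/(2·-4.4) = 167 m
Distance in phase 3 = 167 m

167.0 m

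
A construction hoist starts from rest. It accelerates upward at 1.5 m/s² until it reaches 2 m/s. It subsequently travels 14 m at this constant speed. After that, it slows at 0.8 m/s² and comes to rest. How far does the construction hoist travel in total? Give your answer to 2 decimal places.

Phase 1 (accelerating): v₀ = 0 m/s, a = 1.5 m/s².
v = v₀ + at → t = (2 − 0) / 1.5 = 1.33 s
v² = v₀² + 2aΔx → Δx = (2² − 0²)/(2·1.5) = 1.33 m

Phase 2 (constant speed): v₀ = 2.00 m/s, a = 0 m/s².
Constant speed: t = d/v = 14/2.00 = 7.00 s

Phase 3 (decelerating): v₀ = 2.00 m/s, a = -0.8 m/s².
v = v₀ + at → t = (0 − 2.00) / -0.8 = 2.50 s
v² = v₀² + 2aΔx → Δx = (0² − 2.00²)/(2·-0.8) = 2.50 m
Total distance = 1.33 + 14.0 + 2.50 = 17.8 m

17.83 m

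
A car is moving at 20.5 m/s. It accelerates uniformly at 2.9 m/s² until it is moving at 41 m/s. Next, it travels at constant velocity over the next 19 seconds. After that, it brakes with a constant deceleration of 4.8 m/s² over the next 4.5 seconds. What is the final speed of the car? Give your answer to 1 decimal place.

Phase 1 (accelerating): v₀ = 20.5 m/s, a = 2.9 m/s².
v = v₀ + at → t = (41 − 20.5) / 2.9 = 7.07 s
v² = v₀² + 2aΔx → Δx = (41² − 20.5²)/(2·2.9) = 217 m

Phase 2 (constant speed): v₀ = 41.0 m/s, a = 0 m/s².
v = v₀ + at = 41.0 + (0)(19) = 41.0 m/s
Δx = v₀t + ½at² = 41.0·19 + 0.5·0·19² = 779 m

Phase 3 (decelerating): v₀ = 41.0 m/s, a = -4.8 m/s².
v = v₀ + at = 41.0 + (-4.8)(4.5) = 19.4 m/s
Δx = v₀t + ½at² = 41.0·4.5 + 0.5·-4.8·4.5² = 136 m
Final speed = 19.4 m/s

19.4 m/s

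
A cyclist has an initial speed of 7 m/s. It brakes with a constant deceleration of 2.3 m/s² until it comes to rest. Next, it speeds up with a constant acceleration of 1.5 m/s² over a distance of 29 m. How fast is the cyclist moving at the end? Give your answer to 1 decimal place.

Phase 1 (decelerating): v₀ = 7.00 m/s, a = -2.3 m/s².
v = v₀ + at → t = (0 − 7.00) / -2.3 = 3.04 s
v² = v₀² + 2aΔx → Δx = (0² − 7.00²)/(2·-2.3) = 10.7 m

Phase 2 (accelerating): v₀ = 0 m/s, a = 1.5 m/s².
v² = v₀² + 2aΔx = 0² + 2·1.5·29 = 87.0 → v = 9.33 m/s
t = (v − v₀)/a = (9.33 − 0)/1.5 = 6.22 s
Final speed = 9.33 m/s

9.3 m/s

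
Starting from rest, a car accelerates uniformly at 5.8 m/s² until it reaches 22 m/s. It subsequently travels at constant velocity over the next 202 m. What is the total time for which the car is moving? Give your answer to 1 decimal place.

13.0 s

Phase 1 (accelerating): v₀ = 0 m/s, a = 5.8 m/s².
v = v₀ + at → t = (22 − 0) / 5.8 = 3.79 s
v² = v₀² + 2aΔx → Δx = (22² − 0²)/(2·5.8) = 41.7 m

Phase 2 (constant speed): v₀ = 22.0 m/s, a = 0 m/s².
Constant speed: t = d/v = 202/22.0 = 9.18 s
Total time = 3.79 + 9.18 = 13.0 s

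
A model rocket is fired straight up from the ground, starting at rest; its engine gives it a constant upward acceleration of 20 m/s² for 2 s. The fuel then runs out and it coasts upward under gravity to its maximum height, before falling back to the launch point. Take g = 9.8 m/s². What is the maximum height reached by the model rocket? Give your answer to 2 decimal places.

Phase 1 (powered ascent): v₀ = 0 m/s, a = 20 m/s².
v = v₀ + at = 0 + (20)(2) = 40.0 m/s
Δx = v₀t + ½at² = 0·2 + 0.5·20·2² = 40.0 m

Phase 2 (coasting upward): v₀ = 40.0 m/s, a = -9.8 m/s².
v = v₀ + at → t = (0 − 40.0) / -9.8 = 4.08 s
v² = v₀² + 2aΔx → Δx = (0² − 40.0²)/(2·-9.8) = 81.6 m
Maximum height = 40.0 + 81.6 = 122 m

121.63 m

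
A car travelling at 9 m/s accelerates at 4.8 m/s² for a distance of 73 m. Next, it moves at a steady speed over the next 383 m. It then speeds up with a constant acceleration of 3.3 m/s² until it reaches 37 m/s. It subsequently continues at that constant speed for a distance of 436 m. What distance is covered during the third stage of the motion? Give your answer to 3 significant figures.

89.0 m

Phase 1 (accelerating): v₀ = 9.00 m/s, a = 4.8 m/s².
v² = v₀² + 2aΔx = 9.00² + 2·4.8·73 = 782 → v = 28.0 m/s
t = (v − v₀)/a = (28.0 − 9.00)/4.8 = 3.95 s

Phase 2 (constant speed): v₀ = 28.0 m/s, a = 0 m/s².
Constant speed: t = d/v = 383/28.0 = 13.7 s

Phase 3 (accelerating): v₀ = 28.0 m/s, a = 3.3 m/s².
v = v₀ + at → t = (37 − 28.0) / 3.3 = 2.74 s
v² = v₀² + 2aΔx → Δx = (37² − 28.0²)/(2·3.3) = 89.0 m
Distance in phase 3 = 89.0 m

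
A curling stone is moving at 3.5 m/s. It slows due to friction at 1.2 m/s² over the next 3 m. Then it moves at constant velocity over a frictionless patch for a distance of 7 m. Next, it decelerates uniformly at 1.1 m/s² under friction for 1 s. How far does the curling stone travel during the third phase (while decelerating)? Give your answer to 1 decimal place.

1.7 m

Phase 1 (decelerating): v₀ = 3.50 m/s, a = -1.2 m/s².
v² = v₀² + 2aΔx = 3.50² + 2·-1.2·3 = 5.05 → v = 2.25 m/s
t = (v − v₀)/a = (2.25 − 3.50)/-1.2 = 1.04 s

Phase 2 (constant speed): v₀ = 2.25 m/s, a = 0 m/s².
Constant speed: t = d/v = 7/2.25 = 3.11 s

Phase 3 (decelerating): v₀ = 2.25 m/s, a = -1.1 m/s².
v = v₀ + at = 2.25 + (-1.1)(1) = 1.15 m/s
Δx = v₀t + ½at² = 2.25·1 + 0.5·-1.1·1² = 1.70 m
Distance in phase 3 = 1.70 m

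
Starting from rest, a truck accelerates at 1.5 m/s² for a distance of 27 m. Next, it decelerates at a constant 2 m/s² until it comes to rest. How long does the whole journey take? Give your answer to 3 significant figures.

10.5 s

Phase 1 (accelerating): v₀ = 0 m/s, a = 1.5 m/s².
v² = v₀² + 2aΔx = 0² + 2·1.5·27 = 81.0 → v = 9.00 m/s
t = (v − v₀)/a = (9.00 − 0)/1.5 = 6.00 s

Phase 2 (decelerating): v₀ = 9.00 m/s, a = -2 m/s².
v = v₀ + at → t = (0 − 9.00) / -2 = 4.50 s
v² = v₀² + 2aΔx → Δx = (0² − 9.00²)/(2·-2) = 20.2 m
Total time = 6.00 + 4.50 = 10.5 s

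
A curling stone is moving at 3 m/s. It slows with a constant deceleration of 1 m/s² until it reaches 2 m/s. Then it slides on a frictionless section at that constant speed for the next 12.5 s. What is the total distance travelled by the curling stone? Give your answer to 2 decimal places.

27.50 m

Phase 1 (decelerating): v₀ = 3.00 m/s, a = -1 m/s².
v = v₀ + at → t = (2 − 3.00) / -1 = 1.00 s
v² = v₀² + 2aΔx → Δx = (2² − 3.00²)/(2·-1) = 2.50 m

Phase 2 (constant speed): v₀ = 2.00 m/s, a = 0 m/s².
v = v₀ + at = 2.00 + (0)(12.5) = 2.00 m/s
Δx = v₀t + ½at² = 2.00·12.5 + 0.5·0·12.5² = 25.0 m
Total distance = 2.50 + 25.0 = 27.5 m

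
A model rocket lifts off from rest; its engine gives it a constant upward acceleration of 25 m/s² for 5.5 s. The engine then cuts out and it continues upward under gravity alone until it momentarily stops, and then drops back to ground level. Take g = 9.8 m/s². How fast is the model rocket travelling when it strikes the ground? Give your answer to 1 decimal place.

Phase 1 (powered ascent): v₀ = 0 m/s, a = 25 m/s².
v = v₀ + at = 0 + (25)(5.5) = 138 m/s
Δx = v₀t + ½at² = 0·5.5 + 0.5·25·5.5² = 378 m

Phase 2 (coasting upward): v₀ = 138 m/s, a = -9.8 m/s².
v = v₀ + at → t = (0 − 138) / -9.8 = 14.0 s
v² = v₀² + 2aΔx → Δx = (0² − 138²)/(2·-9.8) = 965 m

Phase 3 (free fall): v₀ = 0 m/s, a = -9.8 m/s².
Falls 1340 m from rest: t = √(2·1340/9.8) = 16.6 s; v = g·t = 162 m/s.
Impact speed = 162 m/s

162.2 m/s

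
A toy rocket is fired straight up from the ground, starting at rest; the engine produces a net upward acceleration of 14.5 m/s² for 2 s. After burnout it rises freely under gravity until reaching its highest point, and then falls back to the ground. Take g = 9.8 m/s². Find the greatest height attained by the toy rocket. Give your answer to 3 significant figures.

71.9 m

Phase 1 (powered ascent): v₀ = 0 m/s, a = 14.5 m/s².
v = v₀ + at = 0 + (14.5)(2) = 29.0 m/s
Δx = v₀t + ½at² = 0·2 + 0.5·14.5·2² = 29.0 m

Phase 2 (coasting upward): v₀ = 29.0 m/s, a = -9.8 m/s².
v = v₀ + at → t = (0 − 29.0) / -9.8 = 2.96 s
v² = v₀² + 2aΔx → Δx = (0² − 29.0²)/(2·-9.8) = 42.9 m
Maximum height = 29.0 + 42.9 = 71.9 m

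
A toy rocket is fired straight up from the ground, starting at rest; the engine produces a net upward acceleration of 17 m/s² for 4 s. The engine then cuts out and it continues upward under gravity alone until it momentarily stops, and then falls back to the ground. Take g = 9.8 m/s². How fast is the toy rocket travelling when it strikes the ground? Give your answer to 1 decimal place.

Phase 1 (powered ascent): v₀ = 0 m/s, a = 17 m/s².
v = v₀ + at = 0 + (17)(4) = 68.0 m/s
Δx = v₀t + ½at² = 0·4 + 0.5·17·4² = 136 m

Phase 2 (coasting upward): v₀ = 68.0 m/s, a = -9.8 m/s².
v = v₀ + at → t = (0 − 68.0) / -9.8 = 6.94 s
v² = v₀² + 2aΔx → Δx = (0² − 68.0²)/(2·-9.8) = 236 m

Phase 3 (free fall): v₀ = 0 m/s, a = -9.8 m/s².
Falls 372 m from rest: t = √(2·372/9.8) = 8.71 s; v = g·t = 85.4 m/s.
Impact speed = 85.4 m/s

85.4 m/s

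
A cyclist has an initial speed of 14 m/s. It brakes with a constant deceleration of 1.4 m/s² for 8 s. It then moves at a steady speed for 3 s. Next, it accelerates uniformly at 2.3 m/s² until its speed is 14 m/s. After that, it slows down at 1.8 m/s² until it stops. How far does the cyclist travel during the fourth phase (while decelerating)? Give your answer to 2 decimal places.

54.44 m

Phase 1 (decelerating): v₀ = 14.0 m/s, a = -1.4 m/s².
v = v₀ + at = 14.0 + (-1.4)(8) = 2.80 m/s
Δx = v₀t + ½at² = 14.0·8 + 0.5·-1.4·8² = 67.2 m

Phase 2 (constant speed): v₀ = 2.80 m/s, a = 0 m/s².
v = v₀ + at = 2.80 + (0)(3) = 2.80 m/s
Δx = v₀t + ½at² = 2.80·3 + 0.5·0·3² = 8.40 m

Phase 3 (accelerating): v₀ = 2.80 m/s, a = 2.3 m/s².
v = v₀ + at → t = (14 − 2.80) / 2.3 = 4.87 s
v² = v₀² + 2aΔx → Δx = (14² − 2.80²)/(2·2.3) = 40.9 m

Phase 4 (decelerating): v₀ = 14.0 m/s, a = -1.8 m/s².
v = v₀ + at → t = (0 − 14.0) / -1.8 = 7.78 s
v² = v₀² + 2aΔx → Δx = (0² − 14.0²)/(2·-1.8) = 54.4 m
Distance in phase 4 = 54.4 m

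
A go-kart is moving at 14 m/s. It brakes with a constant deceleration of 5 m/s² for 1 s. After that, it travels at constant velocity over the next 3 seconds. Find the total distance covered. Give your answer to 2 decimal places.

Phase 1 (decelerating): v₀ = 14.0 m/s, a = -5 m/s².
v = v₀ + at = 14.0 + (-5)(1) = 9.00 m/s
Δx = v₀t + ½at² = 14.0·1 + 0.5·-5·1² = 11.5 m

Phase 2 (constant speed): v₀ = 9.00 m/s, a = 0 m/s².
v = v₀ + at = 9.00 + (0)(3) = 9.00 m/s
Δx = v₀t + ½at² = 9.00·3 + 0.5·0·3² = 27.0 m
Total distance = 11.5 + 27.0 = 38.5 m

38.50 m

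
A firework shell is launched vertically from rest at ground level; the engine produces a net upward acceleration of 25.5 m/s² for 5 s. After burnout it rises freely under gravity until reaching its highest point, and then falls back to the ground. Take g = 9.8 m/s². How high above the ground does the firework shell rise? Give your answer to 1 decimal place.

1148.2 m

Phase 1 (powered ascent): v₀ = 0 m/s, a = 25.5 m/s².
v = v₀ + at = 0 + (25.5)(5) = 128 m/s
Δx = v₀t + ½at² = 0·5 + 0.5·25.5·5² = 319 m

Phase 2 (coasting upward): v₀ = 128 m/s, a = -9.8 m/s².
v = v₀ + at → t = (0 − 128) / -9.8 = 13.0 s
v² = v₀² + 2aΔx → Δx = (0² − 128²)/(2·-9.8) = 829 m
Maximum height = 319 + 829 = 1150 m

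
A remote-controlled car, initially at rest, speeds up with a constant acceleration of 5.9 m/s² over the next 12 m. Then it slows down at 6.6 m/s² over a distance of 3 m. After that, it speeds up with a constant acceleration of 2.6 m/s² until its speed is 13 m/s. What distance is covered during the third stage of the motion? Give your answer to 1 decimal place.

Phase 1 (accelerating): v₀ = 0 m/s, a = 5.9 m/s².
v² = v₀² + 2aΔx = 0² + 2·5.9·12 = 142 → v = 11.9 m/s
t = (v − v₀)/a = (11.9 − 0)/5.9 = 2.02 s

Phase 2 (decelerating): v₀ = 11.9 m/s, a = -6.6 m/s².
v² = v₀² + 2aΔx = 11.9² + 2·-6.6·3 = 102 → v = 10.1 m/s
t = (v − v₀)/a = (10.1 − 11.9)/-6.6 = 0.273 s

Phase 3 (accelerating): v₀ = 10.1 m/s, a = 2.6 m/s².
v = v₀ + at → t = (13 − 10.1) / 2.6 = 1.12 s
v² = v₀² + 2aΔx → Δx = (13² − 10.1²)/(2·2.6) = 12.9 m
Distance in phase 3 = 12.9 m

12.9 m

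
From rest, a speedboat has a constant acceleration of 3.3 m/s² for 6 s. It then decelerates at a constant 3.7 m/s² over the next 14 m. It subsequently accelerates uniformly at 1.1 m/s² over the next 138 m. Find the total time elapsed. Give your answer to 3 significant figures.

13.4 s

Phase 1 (accelerating): v₀ = 0 m/s, a = 3.3 m/s².
v = v₀ + at = 0 + (3.3)(6) = 19.8 m/s
Δx = v₀t + ½at² = 0·6 + 0.5·3.3·6² = 59.4 m

Phase 2 (decelerating): v₀ = 19.8 m/s, a = -3.7 m/s².
v² = v₀² + 2aΔx = 19.8² + 2·-3.7·14 = 288 → v = 17.0 m/s
t = (v − v₀)/a = (17.0 − 19.8)/-3.7 = 0.761 s

Phase 3 (accelerating): v₀ = 17.0 m/s, a = 1.1 m/s².
v² = v₀² + 2aΔx = 17.0² + 2·1.1·138 = 592 → v = 24.3 m/s
t = (v − v₀)/a = (24.3 − 17.0)/1.1 = 6.68 s
Total time = 6.00 + 0.761 + 6.68 = 13.4 s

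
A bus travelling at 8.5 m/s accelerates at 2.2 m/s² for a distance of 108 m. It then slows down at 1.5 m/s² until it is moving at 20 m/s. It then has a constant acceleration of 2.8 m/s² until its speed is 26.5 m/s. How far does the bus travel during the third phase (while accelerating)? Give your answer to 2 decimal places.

53.97 m

Phase 1 (accelerating): v₀ = 8.50 m/s, a = 2.2 m/s².
v² = v₀² + 2aΔx = 8.50² + 2·2.2·108 = 547 → v = 23.4 m/s
t = (v − v₀)/a = (23.4 − 8.50)/2.2 = 6.77 s

Phase 2 (decelerating): v₀ = 23.4 m/s, a = -1.5 m/s².
v = v₀ + at → t = (20 − 23.4) / -1.5 = 2.27 s
v² = v₀² + 2aΔx → Δx = (20² − 23.4²)/(2·-1.5) = 49.2 m

Phase 3 (accelerating): v₀ = 20.0 m/s, a = 2.8 m/s².
v = v₀ + at → t = (26.5 − 20.0) / 2.8 = 2.32 s
v² = v₀² + 2aΔx → Δx = (26.5² − 20.0²)/(2·2.8) = 54.0 m
Distance in phase 3 = 54.0 m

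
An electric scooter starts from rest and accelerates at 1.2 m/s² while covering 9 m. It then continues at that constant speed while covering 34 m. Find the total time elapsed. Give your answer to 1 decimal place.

11.2 s

Phase 1 (accelerating): v₀ = 0 m/s, a = 1.2 m/s².
v² = v₀² + 2aΔx = 0² + 2·1.2·9 = 21.6 → v = 4.65 m/s
t = (v − v₀)/a = (4.65 − 0)/1.2 = 3.87 s

Phase 2 (constant speed): v₀ = 4.65 m/s, a = 0 m/s².
Constant speed: t = d/v = 34/4.65 = 7.32 s
Total time = 3.87 + 7.32 = 11.2 s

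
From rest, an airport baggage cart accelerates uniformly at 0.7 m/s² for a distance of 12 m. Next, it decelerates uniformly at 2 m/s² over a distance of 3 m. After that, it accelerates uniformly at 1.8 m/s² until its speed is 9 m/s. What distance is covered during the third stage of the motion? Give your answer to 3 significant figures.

21.2 m

Phase 1 (accelerating): v₀ = 0 m/s, a = 0.7 m/s².
v² = v₀² + 2aΔx = 0² + 2·0.7·12 = 16.8 → v = 4.10 m/s
t = (v − v₀)/a = (4.10 − 0)/0.7 = 5.86 s

Phase 2 (decelerating): v₀ = 4.10 m/s, a = -2 m/s².
v² = v₀² + 2aΔx = 4.10² + 2·-2·3 = 4.80 → v = 2.19 m/s
t = (v − v₀)/a = (2.19 − 4.10)/-2 = 0.954 s

Phase 3 (accelerating): v₀ = 2.19 m/s, a = 1.8 m/s².
v = v₀ + at → t = (9 − 2.19) / 1.8 = 3.78 s
v² = v₀² + 2aΔx → Δx = (9² − 2.19²)/(2·1.8) = 21.2 m
Distance in phase 3 = 21.2 m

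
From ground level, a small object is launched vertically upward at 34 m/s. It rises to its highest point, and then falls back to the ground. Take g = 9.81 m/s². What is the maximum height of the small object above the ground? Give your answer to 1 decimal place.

58.9 m

Phase 1 (rising): v₀ = 34.0 m/s, a = -9.81 m/s².
v = v₀ + at → t = (0 − 34.0) / -9.81 = 3.47 s
v² = v₀² + 2aΔx → Δx = (0² − 34.0²)/(2·-9.81) = 58.9 m
Maximum height = 58.9 m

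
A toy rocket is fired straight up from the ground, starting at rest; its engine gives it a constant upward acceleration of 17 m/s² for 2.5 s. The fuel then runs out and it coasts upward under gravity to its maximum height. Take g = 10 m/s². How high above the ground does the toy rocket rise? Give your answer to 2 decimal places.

Phase 1 (powered ascent): v₀ = 0 m/s, a = 17 m/s².
v = v₀ + at = 0 + (17)(2.5) = 42.5 m/s
Δx = v₀t + ½at² = 0·2.5 + 0.5·17·2.5² = 53.1 m

Phase 2 (coasting upward): v₀ = 42.5 m/s, a = -10 m/s².
v = v₀ + at → t = (0 − 42.5) / -10 = 4.25 s
v² = v₀² + 2aΔx → Δx = (0² − 42.5²)/(2·-10) = 90.3 m
Maximum height = 53.1 + 90.3 = 143 m

143.44 m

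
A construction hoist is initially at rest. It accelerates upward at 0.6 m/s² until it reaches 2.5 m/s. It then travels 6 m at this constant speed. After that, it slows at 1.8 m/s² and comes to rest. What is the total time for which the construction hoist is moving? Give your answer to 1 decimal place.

Phase 1 (accelerating): v₀ = 0 m/s, a = 0.6 m/s².
v = v₀ + at → t = (2.5 − 0) / 0.6 = 4.17 s
v² = v₀² + 2aΔx → Δx = (2.5² − 0²)/(2·0.6) = 5.21 m

Phase 2 (constant speed): v₀ = 2.50 m/s, a = 0 m/s².
Constant speed: t = d/v = 6/2.50 = 2.40 s

Phase 3 (decelerating): v₀ = 2.50 m/s, a = -1.8 m/s².
v = v₀ + at → t = (0 − 2.50) / -1.8 = 1.39 s
v² = v₀² + 2aΔx → Δx = (0² − 2.50²)/(2·-1.8) = 1.74 m
Total time = 4.17 + 2.40 + 1.39 = 7.96 s

8.0 s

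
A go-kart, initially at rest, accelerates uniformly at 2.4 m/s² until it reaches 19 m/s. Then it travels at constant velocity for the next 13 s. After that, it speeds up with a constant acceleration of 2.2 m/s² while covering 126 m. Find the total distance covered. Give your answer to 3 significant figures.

448 m

Phase 1 (accelerating): v₀ = 0 m/s, a = 2.4 m/s².
v = v₀ + at → t = (19 − 0) / 2.4 = 7.92 s
v² = v₀² + 2aΔx → Δx = (19² − 0²)/(2·2.4) = 75.2 m

Phase 2 (constant speed): v₀ = 19.0 m/s, a = 0 m/s².
v = v₀ + at = 19.0 + (0)(13) = 19.0 m/s
Δx = v₀t + ½at² = 19.0·13 + 0.5·0·13² = 247 m

Phase 3 (accelerating): v₀ = 19.0 m/s, a = 2.2 m/s².
v² = v₀² + 2aΔx = 19.0² + 2·2.2·126 = 915 → v = 30.3 m/s
t = (v − v₀)/a = (30.3 − 19.0)/2.2 = 5.12 s
Total distance = 75.2 + 247 + 126 = 448 m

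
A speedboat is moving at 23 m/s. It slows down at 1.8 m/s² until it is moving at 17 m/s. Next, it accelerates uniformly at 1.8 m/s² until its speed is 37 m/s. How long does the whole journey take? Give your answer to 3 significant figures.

14.4 s

Phase 1 (decelerating): v₀ = 23.0 m/s, a = -1.8 m/s².
v = v₀ + at → t = (17 − 23.0) / -1.8 = 3.33 s
v² = v₀² + 2aΔx → Δx = (17² − 23.0²)/(2·-1.8) = 66.7 m

Phase 2 (accelerating): v₀ = 17.0 m/s, a = 1.8 m/s².
v = v₀ + at → t = (37 − 17.0) / 1.8 = 11.1 s
v² = v₀² + 2aΔx → Δx = (37² − 17.0²)/(2·1.8) = 300 m
Total time = 3.33 + 11.1 = 14.4 s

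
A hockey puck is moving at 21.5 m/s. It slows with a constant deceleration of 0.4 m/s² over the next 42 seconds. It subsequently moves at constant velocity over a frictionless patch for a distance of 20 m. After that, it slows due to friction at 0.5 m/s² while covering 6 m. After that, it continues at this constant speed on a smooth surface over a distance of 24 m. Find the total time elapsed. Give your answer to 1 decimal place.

53.6 s

Phase 1 (decelerating): v₀ = 21.5 m/s, a = -0.4 m/s².
v = v₀ + at = 21.5 + (-0.4)(42) = 4.70 m/s
Δx = v₀t + ½at² = 21.5·42 + 0.5·-0.4·42² = 550 m

Phase 2 (constant speed): v₀ = 4.70 m/s, a = 0 m/s².
Constant speed: t = d/v = 20/4.70 = 4.26 s

Phase 3 (decelerating): v₀ = 4.70 m/s, a = -0.5 m/s².
v² = v₀² + 2aΔx = 4.70² + 2·-0.5·6 = 16.1 → v = 4.01 m/s
t = (v − v₀)/a = (4.01 − 4.70)/-0.5 = 1.38 s

Phase 4 (constant speed): v₀ = 4.01 m/s, a = 0 m/s².
Constant speed: t = d/v = 24/4.01 = 5.98 s
Total time = 42.0 + 4.26 + 1.38 + 5.98 = 53.6 s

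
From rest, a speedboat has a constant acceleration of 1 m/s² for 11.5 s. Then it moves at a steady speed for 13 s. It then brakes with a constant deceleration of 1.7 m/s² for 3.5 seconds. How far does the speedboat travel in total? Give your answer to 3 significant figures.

Phase 1 (accelerating): v₀ = 0 m/s, a = 1 m/s².
v = v₀ + at = 0 + (1)(11.5) = 11.5 m/s
Δx = v₀t + ½at² = 0·11.5 + 0.5·1·11.5² = 66.1 m

Phase 2 (constant speed): v₀ = 11.5 m/s, a = 0 m/s².
v = v₀ + at = 11.5 + (0)(13) = 11.5 m/s
Δx = v₀t + ½at² = 11.5·13 + 0.5·0·13² = 150 m

Phase 3 (decelerating): v₀ = 11.5 m/s, a = -1.7 m/s².
v = v₀ + at = 11.5 + (-1.7)(3.5) = 5.55 m/s
Δx = v₀t + ½at² = 11.5·3.5 + 0.5·-1.7·3.5² = 29.8 m
Total distance = 66.1 + 150 + 29.8 = 245 m

245 m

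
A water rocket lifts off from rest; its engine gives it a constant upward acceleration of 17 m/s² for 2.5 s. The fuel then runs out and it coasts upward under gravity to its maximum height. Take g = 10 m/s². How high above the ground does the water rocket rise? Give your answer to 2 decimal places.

143.44 m

Phase 1 (powered ascent): v₀ = 0 m/s, a = 17 m/s².
v = v₀ + at = 0 + (17)(2.5) = 42.5 m/s
Δx = v₀t + ½at² = 0·2.5 + 0.5·17·2.5² = 53.1 m

Phase 2 (coasting upward): v₀ = 42.5 m/s, a = -10 m/s².
v = v₀ + at → t = (0 − 42.5) / -10 = 4.25 s
v² = v₀² + 2aΔx → Δx = (0² − 42.5²)/(2·-10) = 90.3 m
Maximum height = 53.1 + 90.3 = 143 m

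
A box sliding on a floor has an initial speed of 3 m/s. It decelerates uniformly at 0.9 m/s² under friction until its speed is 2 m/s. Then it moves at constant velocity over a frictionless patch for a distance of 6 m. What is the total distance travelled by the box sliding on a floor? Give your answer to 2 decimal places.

Phase 1 (decelerating): v₀ = 3.00 m/s, a = -0.9 m/s².
v = v₀ + at → t = (2 − 3.00) / -0.9 = 1.11 s
v² = v₀² + 2aΔx → Δx = (2² − 3.00²)/(2·-0.9) = 2.78 m

Phase 2 (constant speed): v₀ = 2.00 m/s, a = 0 m/s².
Constant speed: t = d/v = 6/2.00 = 3.00 s
Total distance = 2.78 + 6.00 = 8.78 m

8.78 m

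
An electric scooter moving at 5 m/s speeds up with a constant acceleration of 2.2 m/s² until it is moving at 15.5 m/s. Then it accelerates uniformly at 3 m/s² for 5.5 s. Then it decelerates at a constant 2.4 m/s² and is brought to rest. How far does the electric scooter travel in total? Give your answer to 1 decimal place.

392.9 m

Phase 1 (accelerating): v₀ = 5.00 m/s, a = 2.2 m/s².
v = v₀ + at → t = (15.5 − 5.00) / 2.2 = 4.77 s
v² = v₀² + 2aΔx → Δx = (15.5² − 5.00²)/(2·2.2) = 48.9 m

Phase 2 (accelerating): v₀ = 15.5 m/s, a = 3 m/s².
v = v₀ + at = 15.5 + (3)(5.5) = 32.0 m/s
Δx = v₀t + ½at² = 15.5·5.5 + 0.5·3·5.5² = 131 m

Phase 3 (decelerating): v₀ = 32.0 m/s, a = -2.4 m/s².
v = v₀ + at → t = (0 − 32.0) / -2.4 = 13.3 s
v² = v₀² + 2aΔx → Δx = (0² − 32.0²)/(2·-2.4) = 213 m
Total distance = 48.9 + 131 + 213 = 393 m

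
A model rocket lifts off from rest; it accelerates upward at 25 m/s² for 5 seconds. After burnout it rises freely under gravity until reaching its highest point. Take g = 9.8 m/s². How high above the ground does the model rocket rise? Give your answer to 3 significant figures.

1110 m

Phase 1 (powered ascent): v₀ = 0 m/s, a = 25 m/s².
v = v₀ + at = 0 + (25)(5) = 125 m/s
Δx = v₀t + ½at² = 0·5 + 0.5·25·5² = 312 m

Phase 2 (coasting upward): v₀ = 125 m/s, a = -9.8 m/s².
v = v₀ + at → t = (0 − 125) / -9.8 = 12.8 s
v² = v₀² + 2aΔx → Δx = (0² − 125²)/(2·-9.8) = 797 m
Maximum height = 312 + 797 = 1110 m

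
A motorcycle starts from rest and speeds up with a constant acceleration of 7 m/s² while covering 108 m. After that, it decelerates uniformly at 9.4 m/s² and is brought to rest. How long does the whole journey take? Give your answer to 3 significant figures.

9.69 s

Phase 1 (accelerating): v₀ = 0 m/s, a = 7 m/s².
v² = v₀² + 2aΔx = 0² + 2·7·108 = 1510 → v = 38.9 m/s
t = (v − v₀)/a = (38.9 − 0)/7 = 5.55 s

Phase 2 (decelerating): v₀ = 38.9 m/s, a = -9.4 m/s².
v = v₀ + at → t = (0 − 38.9) / -9.4 = 4.14 s
v² = v₀² + 2aΔx → Δx = (0² − 38.9²)/(2·-9.4) = 80.4 m
Total time = 5.55 + 4.14 = 9.69 s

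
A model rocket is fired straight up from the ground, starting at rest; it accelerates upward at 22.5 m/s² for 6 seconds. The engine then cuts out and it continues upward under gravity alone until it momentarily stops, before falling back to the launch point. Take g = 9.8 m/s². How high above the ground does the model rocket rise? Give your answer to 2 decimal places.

Phase 1 (powered ascent): v₀ = 0 m/s, a = 22.5 m/s².
v = v₀ + at = 0 + (22.5)(6) = 135 m/s
Δx = v₀t + ½at² = 0·6 + 0.5·22.5·6² = 405 m

Phase 2 (coasting upward): v₀ = 135 m/s, a = -9.8 m/s².
v = v₀ + at → t = (0 − 135) / -9.8 = 13.8 s
v² = v₀² + 2aΔx → Δx = (0² − 135²)/(2·-9.8) = 930 m
Maximum height = 405 + 930 = 1330 m

1334.85 m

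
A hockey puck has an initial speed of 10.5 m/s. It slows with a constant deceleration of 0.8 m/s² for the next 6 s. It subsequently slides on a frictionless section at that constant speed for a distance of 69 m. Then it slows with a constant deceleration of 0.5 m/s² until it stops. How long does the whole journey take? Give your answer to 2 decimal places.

Phase 1 (decelerating): v₀ = 10.5 m/s, a = -0.8 m/s².
v = v₀ + at = 10.5 + (-0.8)(6) = 5.70 m/s
Δx = v₀t + ½at² = 10.5·6 + 0.5·-0.8·6² = 48.6 m

Phase 2 (constant speed): v₀ = 5.70 m/s, a = 0 m/s².
Constant speed: t = d/v = 69/5.70 = 12.1 s

Phase 3 (decelerating): v₀ = 5.70 m/s, a = -0.5 m/s².
v = v₀ + at → t = (0 − 5.70) / -0.5 = 11.4 s
v² = v₀² + 2aΔx → Δx = (0² − 5.70²)/(2·-0.5) = 32.5 m
Total time = 6.00 + 12.1 + 11.4 = 29.5 s

29.51 s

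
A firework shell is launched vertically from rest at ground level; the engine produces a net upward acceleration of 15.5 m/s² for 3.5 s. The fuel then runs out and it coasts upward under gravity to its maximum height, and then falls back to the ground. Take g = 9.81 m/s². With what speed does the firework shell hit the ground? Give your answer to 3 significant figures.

69.3 m/s

Phase 1 (powered ascent): v₀ = 0 m/s, a = 15.5 m/s².
v = v₀ + at = 0 + (15.5)(3.5) = 54.2 m/s
Δx = v₀t + ½at² = 0·3.5 + 0.5·15.5·3.5² = 94.9 m

Phase 2 (coasting upward): v₀ = 54.2 m/s, a = -9.81 m/s².
v = v₀ + at → t = (0 − 54.2) / -9.81 = 5.53 s
v² = v₀² + 2aΔx → Δx = (0² − 54.2²)/(2·-9.81) = 150 m

Phase 3 (free fall): v₀ = 0 m/s, a = -9.81 m/s².
Falls 245 m from rest: t = √(2·245/9.81) = 7.07 s; v = g·t = 69.3 m/s.
Impact speed = 69.3 m/s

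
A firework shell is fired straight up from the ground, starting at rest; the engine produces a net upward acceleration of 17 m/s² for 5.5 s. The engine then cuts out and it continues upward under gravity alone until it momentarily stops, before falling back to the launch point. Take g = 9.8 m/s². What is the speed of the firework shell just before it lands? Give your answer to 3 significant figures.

117 m/s

Phase 1 (powered ascent): v₀ = 0 m/s, a = 17 m/s².
v = v₀ + at = 0 + (17)(5.5) = 93.5 m/s
Δx = v₀t + ½at² = 0·5.5 + 0.5·17·5.5² = 257 m

Phase 2 (coasting upward): v₀ = 93.5 m/s, a = -9.8 m/s².
v = v₀ + at → t = (0 − 93.5) / -9.8 = 9.54 s
v² = v₀² + 2aΔx → Δx = (0² − 93.5²)/(2·-9.8) = 446 m

Phase 3 (free fall): v₀ = 0 m/s, a = -9.8 m/s².
Falls 703 m from rest: t = √(2·703/9.8) = 12.0 s; v = g·t = 117 m/s.
Impact speed = 117 m/s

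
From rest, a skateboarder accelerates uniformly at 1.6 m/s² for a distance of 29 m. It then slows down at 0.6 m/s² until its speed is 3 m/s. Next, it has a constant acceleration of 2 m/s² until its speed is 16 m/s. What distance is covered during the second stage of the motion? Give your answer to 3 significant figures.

Phase 1 (accelerating): v₀ = 0 m/s, a = 1.6 m/s².
v² = v₀² + 2aΔx = 0² + 2·1.6·29 = 92.8 → v = 9.63 m/s
t = (v − v₀)/a = (9.63 − 0)/1.6 = 6.02 s

Phase 2 (decelerating): v₀ = 9.63 m/s, a = -0.6 m/s².
v = v₀ + at → t = (3 − 9.63) / -0.6 = 11.1 s
v² = v₀² + 2aΔx → Δx = (3² − 9.63²)/(2·-0.6) = 69.8 m
Distance in phase 2 = 69.8 m

69.8 m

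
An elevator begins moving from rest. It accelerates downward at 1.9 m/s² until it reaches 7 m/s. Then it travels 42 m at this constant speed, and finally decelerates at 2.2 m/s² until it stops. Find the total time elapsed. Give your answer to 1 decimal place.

Phase 1 (accelerating): v₀ = 0 m/s, a = 1.9 m/s².
v = v₀ + at → t = (7 − 0) / 1.9 = 3.68 s
v² = v₀² + 2aΔx → Δx = (7² − 0²)/(2·1.9) = 12.9 m

Phase 2 (constant speed): v₀ = 7.00 m/s, a = 0 m/s².
Constant speed: t = d/v = 42/7.00 = 6.00 s

Phase 3 (decelerating): v₀ = 7.00 m/s, a = -2.2 m/s².
v = v₀ + at → t = (0 − 7.00) / -2.2 = 3.18 s
v² = v₀² + 2aΔx → Δx = (0² − 7.00²)/(2·-2.2) = 11.1 m
Total time = 3.68 + 6.00 + 3.18 = 12.9 s

12.9 s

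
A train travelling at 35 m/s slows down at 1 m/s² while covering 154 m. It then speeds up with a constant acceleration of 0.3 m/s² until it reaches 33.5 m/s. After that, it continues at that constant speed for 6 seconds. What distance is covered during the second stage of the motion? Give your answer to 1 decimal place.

342.1 m

Phase 1 (decelerating): v₀ = 35.0 m/s, a = -1 m/s².
v² = v₀² + 2aΔx = 35.0² + 2·-1·154 = 917 → v = 30.3 m/s
t = (v − v₀)/a = (30.3 − 35.0)/-1 = 4.72 s

Phase 2 (accelerating): v₀ = 30.3 m/s, a = 0.3 m/s².
v = v₀ + at → t = (33.5 − 30.3) / 0.3 = 10.7 s
v² = v₀² + 2aΔx → Δx = (33.5² − 30.3²)/(2·0.3) = 342 m
Distance in phase 2 = 342 m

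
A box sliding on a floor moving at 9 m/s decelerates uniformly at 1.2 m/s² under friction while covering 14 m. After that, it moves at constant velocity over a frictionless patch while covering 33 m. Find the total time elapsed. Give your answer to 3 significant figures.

Phase 1 (decelerating): v₀ = 9.00 m/s, a = -1.2 m/s².
v² = v₀² + 2aΔx = 9.00² + 2·-1.2·14 = 47.4 → v = 6.88 m/s
t = (v − v₀)/a = (6.88 − 9.00)/-1.2 = 1.76 s

Phase 2 (constant speed): v₀ = 6.88 m/s, a = 0 m/s².
Constant speed: t = d/v = 33/6.88 = 4.79 s
Total time = 1.76 + 4.79 = 6.56 s

6.56 s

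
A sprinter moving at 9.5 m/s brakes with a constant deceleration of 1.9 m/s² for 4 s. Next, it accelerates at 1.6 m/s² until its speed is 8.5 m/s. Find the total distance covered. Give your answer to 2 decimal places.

44.25 m

Phase 1 (decelerating): v₀ = 9.50 m/s, a = -1.9 m/s².
v = v₀ + at = 9.50 + (-1.9)(4) = 1.90 m/s
Δx = v₀t + ½at² = 9.50·4 + 0.5·-1.9·4² = 22.8 m

Phase 2 (accelerating): v₀ = 1.90 m/s, a = 1.6 m/s².
v = v₀ + at → t = (8.5 − 1.90) / 1.6 = 4.12 s
v² = v₀² + 2aΔx → Δx = (8.5² − 1.90²)/(2·1.6) = 21.4 m
Total distance = 22.8 + 21.4 = 44.2 m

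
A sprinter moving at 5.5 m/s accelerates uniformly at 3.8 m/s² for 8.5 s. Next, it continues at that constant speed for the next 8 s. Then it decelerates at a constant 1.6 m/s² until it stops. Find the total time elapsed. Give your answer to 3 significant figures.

40.1 s

Phase 1 (accelerating): v₀ = 5.50 m/s, a = 3.8 m/s².
v = v₀ + at = 5.50 + (3.8)(8.5) = 37.8 m/s
Δx = v₀t + ½at² = 5.50·8.5 + 0.5·3.8·8.5² = 184 m

Phase 2 (constant speed): v₀ = 37.8 m/s, a = 0 m/s².
v = v₀ + at = 37.8 + (0)(8) = 37.8 m/s
Δx = v₀t + ½at² = 37.8·8 + 0.5·0·8² = 302 m

Phase 3 (decelerating): v₀ = 37.8 m/s, a = -1.6 m/s².
v = v₀ + at → t = (0 − 37.8) / -1.6 = 23.6 s
v² = v₀² + 2aΔx → Δx = (0² − 37.8²)/(2·-1.6) = 447 m
Total time = 8.50 + 8.00 + 23.6 = 40.1 s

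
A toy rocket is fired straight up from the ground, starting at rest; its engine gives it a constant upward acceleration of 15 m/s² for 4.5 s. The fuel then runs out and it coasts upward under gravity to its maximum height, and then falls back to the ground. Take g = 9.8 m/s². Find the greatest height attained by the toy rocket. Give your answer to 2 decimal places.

384.34 m

Phase 1 (powered ascent): v₀ = 0 m/s, a = 15 m/s².
v = v₀ + at = 0 + (15)(4.5) = 67.5 m/s
Δx = v₀t + ½at² = 0·4.5 + 0.5·15·4.5² = 152 m

Phase 2 (coasting upward): v₀ = 67.5 m/s, a = -9.8 m/s².
v = v₀ + at → t = (0 − 67.5) / -9.8 = 6.89 s
v² = v₀² + 2aΔx → Δx = (0² − 67.5²)/(2·-9.8) = 232 m
Maximum height = 152 + 232 = 384 m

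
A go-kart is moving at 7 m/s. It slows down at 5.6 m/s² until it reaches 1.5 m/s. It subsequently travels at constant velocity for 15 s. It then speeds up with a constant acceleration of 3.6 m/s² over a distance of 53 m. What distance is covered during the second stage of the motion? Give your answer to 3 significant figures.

22.5 m

Phase 1 (decelerating): v₀ = 7.00 m/s, a = -5.6 m/s².
v = v₀ + at → t = (1.5 − 7.00) / -5.6 = 0.982 s
v² = v₀² + 2aΔx → Δx = (1.5² − 7.00²)/(2·-5.6) = 4.17 m

Phase 2 (constant speed): v₀ = 1.50 m/s, a = 0 m/s².
v = v₀ + at = 1.50 + (0)(15) = 1.50 m/s
Δx = v₀t + ½at² = 1.50·15 + 0.5·0·15² = 22.5 m
Distance in phase 2 = 22.5 m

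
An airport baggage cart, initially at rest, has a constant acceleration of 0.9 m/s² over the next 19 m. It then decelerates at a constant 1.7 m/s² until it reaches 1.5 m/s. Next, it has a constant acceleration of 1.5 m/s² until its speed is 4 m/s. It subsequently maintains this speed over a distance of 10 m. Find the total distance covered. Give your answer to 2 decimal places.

42.98 m

Phase 1 (accelerating): v₀ = 0 m/s, a = 0.9 m/s².
v² = v₀² + 2aΔx = 0² + 2·0.9·19 = 34.2 → v = 5.85 m/s
t = (v − v₀)/a = (5.85 − 0)/0.9 = 6.50 s

Phase 2 (decelerating): v₀ = 5.85 m/s, a = -1.7 m/s².
v = v₀ + at → t = (1.5 − 5.85) / -1.7 = 2.56 s
v² = v₀² + 2aΔx → Δx = (1.5² − 5.85²)/(2·-1.7) = 9.40 m

Phase 3 (accelerating): v₀ = 1.50 m/s, a = 1.5 m/s².
v = v₀ + at → t = (4 − 1.50) / 1.5 = 1.67 s
v² = v₀² + 2aΔx → Δx = (4² − 1.50²)/(2·1.5) = 4.58 m

Phase 4 (constant speed): v₀ = 4.00 m/s, a = 0 m/s².
Constant speed: t = d/v = 10/4.00 = 2.50 s
Total distance = 19.0 + 9.40 + 4.58 + 10.0 = 43.0 m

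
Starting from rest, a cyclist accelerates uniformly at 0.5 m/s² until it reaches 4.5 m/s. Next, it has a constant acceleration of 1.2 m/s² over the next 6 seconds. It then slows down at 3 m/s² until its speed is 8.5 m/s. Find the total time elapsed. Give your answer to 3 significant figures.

16.1 s

Phase 1 (accelerating): v₀ = 0 m/s, a = 0.5 m/s².
v = v₀ + at → t = (4.5 − 0) / 0.5 = 9.00 s
v² = v₀² + 2aΔx → Δx = (4.5² − 0²)/(2·0.5) = 20.2 m

Phase 2 (accelerating): v₀ = 4.50 m/s, a = 1.2 m/s².
v = v₀ + at = 4.50 + (1.2)(6) = 11.7 m/s
Δx = v₀t + ½at² = 4.50·6 + 0.5·1.2·6² = 48.6 m

Phase 3 (decelerating): v₀ = 11.7 m/s, a = -3 m/s².
v = v₀ + at → t = (8.5 − 11.7) / -3 = 1.07 s
v² = v₀² + 2aΔx → Δx = (8.5² − 11.7²)/(2·-3) = 10.8 m
Total time = 9.00 + 6.00 + 1.07 = 16.1 s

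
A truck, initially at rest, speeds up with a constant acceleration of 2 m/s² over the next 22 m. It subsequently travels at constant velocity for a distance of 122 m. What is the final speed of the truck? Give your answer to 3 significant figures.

9.38 m/s

Phase 1 (accelerating): v₀ = 0 m/s, a = 2 m/s².
v² = v₀² + 2aΔx = 0² + 2·2·22 = 88.0 → v = 9.38 m/s
t = (v − v₀)/a = (9.38 − 0)/2 = 4.69 s

Phase 2 (constant speed): v₀ = 9.38 m/s, a = 0 m/s².
Constant speed: t = d/v = 122/9.38 = 13.0 s
Final speed = 9.38 m/s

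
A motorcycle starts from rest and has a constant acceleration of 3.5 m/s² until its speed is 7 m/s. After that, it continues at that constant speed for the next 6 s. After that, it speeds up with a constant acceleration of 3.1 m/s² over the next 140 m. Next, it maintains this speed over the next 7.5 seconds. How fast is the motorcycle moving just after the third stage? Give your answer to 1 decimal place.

30.3 m/s

Phase 1 (accelerating): v₀ = 0 m/s, a = 3.5 m/s².
v = v₀ + at → t = (7 − 0) / 3.5 = 2.00 s
v² = v₀² + 2aΔx → Δx = (7² − 0²)/(2·3.5) = 7.00 m

Phase 2 (constant speed): v₀ = 7.00 m/s, a = 0 m/s².
v = v₀ + at = 7.00 + (0)(6) = 7.00 m/s
Δx = v₀t + ½at² = 7.00·6 + 0.5·0·6² = 42.0 m

Phase 3 (accelerating): v₀ = 7.00 m/s, a = 3.1 m/s².
v² = v₀² + 2aΔx = 7.00² + 2·3.1·140 = 917 → v = 30.3 m/s
t = (v − v₀)/a = (30.3 − 7.00)/3.1 = 7.51 s
Speed at end of phase 3 = 30.3 m/s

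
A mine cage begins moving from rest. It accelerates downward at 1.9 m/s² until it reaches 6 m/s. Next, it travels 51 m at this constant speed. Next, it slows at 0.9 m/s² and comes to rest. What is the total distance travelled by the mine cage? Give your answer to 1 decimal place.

Phase 1 (accelerating): v₀ = 0 m/s, a = 1.9 m/s².
v = v₀ + at → t = (6 − 0) / 1.9 = 3.16 s
v² = v₀² + 2aΔx → Δx = (6² − 0²)/(2·1.9) = 9.47 m

Phase 2 (constant speed): v₀ = 6.00 m/s, a = 0 m/s².
Constant speed: t = d/v = 51/6.00 = 8.50 s

Phase 3 (decelerating): v₀ = 6.00 m/s, a = -0.9 m/s².
v = v₀ + at → t = (0 − 6.00) / -0.9 = 6.67 s
v² = v₀² + 2aΔx → Δx = (0² − 6.00²)/(2·-0.9) = 20.0 m
Total distance = 9.47 + 51.0 + 20.0 = 80.5 m

80.5 m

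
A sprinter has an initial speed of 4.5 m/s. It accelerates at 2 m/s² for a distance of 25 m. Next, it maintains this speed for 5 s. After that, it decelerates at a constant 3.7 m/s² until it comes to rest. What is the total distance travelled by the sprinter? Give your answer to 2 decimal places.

96.08 m

Phase 1 (accelerating): v₀ = 4.50 m/s, a = 2 m/s².
v² = v₀² + 2aΔx = 4.50² + 2·2·25 = 120 → v = 11.0 m/s
t = (v − v₀)/a = (11.0 − 4.50)/2 = 3.23 s

Phase 2 (constant speed): v₀ = 11.0 m/s, a = 0 m/s².
v = v₀ + at = 11.0 + (0)(5) = 11.0 m/s
Δx = v₀t + ½at² = 11.0·5 + 0.5·0·5² = 54.8 m

Phase 3 (decelerating): v₀ = 11.0 m/s, a = -3.7 m/s².
v = v₀ + at → t = (0 − 11.0) / -3.7 = 2.96 s
v² = v₀² + 2aΔx → Δx = (0² − 11.0²)/(2·-3.7) = 16.2 m
Total distance = 25.0 + 54.8 + 16.2 = 96.1 m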